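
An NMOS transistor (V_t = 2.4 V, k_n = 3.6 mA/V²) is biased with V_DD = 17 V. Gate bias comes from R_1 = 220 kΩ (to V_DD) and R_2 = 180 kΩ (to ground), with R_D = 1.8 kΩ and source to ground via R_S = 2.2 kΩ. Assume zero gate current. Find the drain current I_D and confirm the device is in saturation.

I_D ≈ 1.9 mA

V_G = V_DD·R_2/(R_1+R_2) = 17×180/400 = 7.65 V.
Assume saturation: I_D = (k_n/2)(V_GS − V_t)² with V_GS = V_G − I_D·R_S = 7.65 − 2.2·I_D.
Substituting gives 8.71·I_D² − 42.6·I_D + 49.6 = 0, with roots I_D = 1.92 or 2.97 mA.
The root I_D = 2.97 mA gives V_GS = 1.12 V ≤ V_t, so take I_D = 1.92 mA.
Then V_GS = 3.43 V and V_DS = V_DD − I_D(R_D+R_S) = 17 − 1.92×4 = 9.33 V.
Saturation requires V_DS ≥ V_GS − V_t = 1.03 V; 9.33 ≥ 1.03 ✓.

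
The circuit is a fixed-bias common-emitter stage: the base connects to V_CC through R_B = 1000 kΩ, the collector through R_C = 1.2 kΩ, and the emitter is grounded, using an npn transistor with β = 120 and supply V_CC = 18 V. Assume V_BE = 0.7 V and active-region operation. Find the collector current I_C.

I_C ≈ 2.1 mA

Base loop: V_CC = I_B·R_B + V_BE, so I_B = (18 − 0.7)/1000 kΩ = 0.0173 mA.
In the active region I_C = β·I_B = 120 × 0.0173 = 2.08 mA.
Collector loop: V_CE = V_CC − I_C·R_C = 18 − 2.08×1.2 = 15.5 V.
Since V_CE = 15.5 V > V_CE(sat) ≈ 0.2 V, the transistor is in the active region as assumed.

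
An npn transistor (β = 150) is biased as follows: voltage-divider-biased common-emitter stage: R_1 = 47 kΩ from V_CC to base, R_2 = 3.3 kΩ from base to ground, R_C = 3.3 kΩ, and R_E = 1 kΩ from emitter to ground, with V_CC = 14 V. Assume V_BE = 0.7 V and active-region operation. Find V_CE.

Thevenize the base divider: V_Th = V_CC·R_2/(R_1+R_2) = 14×3.3/50.3 = 0.918 V, R_Th = R_1‖R_2 = 3.08 kΩ.
Base-emitter loop: V_Th = I_B·R_Th + V_BE + (β+1)I_B·R_E, so I_B = (0.918 − 0.7) / (3.08 + 151×1) = 0.00142 mA.
I_C = β·I_B = 150×0.00142 = 0.213 mA, and I_E = (β+1)I_B = 0.214 mA.
V_CE = V_CC − I_C·R_C − I_E·R_E = 14 − 0.213×3.3 − 0.214×1 = 13.1 V.
V_CE = 13.1 V > 0.2 V confirms active-region operation.

V_CE ≈ 13 V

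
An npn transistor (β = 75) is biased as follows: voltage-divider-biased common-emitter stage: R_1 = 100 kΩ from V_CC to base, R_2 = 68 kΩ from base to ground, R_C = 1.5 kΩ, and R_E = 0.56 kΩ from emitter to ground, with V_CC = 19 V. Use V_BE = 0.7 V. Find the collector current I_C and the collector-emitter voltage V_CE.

Thevenize the base divider: V_Th = V_CC·R_2/(R_1+R_2) = 19×68/168 = 7.69 V, R_Th = R_1‖R_2 = 40.5 kΩ.
Base-emitter loop: V_Th = I_B·R_Th + V_BE + (β+1)I_B·R_E, so I_B = (7.69 − 0.7) / (40.5 + 76×0.56) = 0.0842 mA.
I_C = β·I_B = 75×0.0842 = 6.31 mA, and I_E = (β+1)I_B = 6.4 mA.
V_CE = V_CC − I_C·R_C − I_E·R_E = 19 − 6.31×1.5 − 6.4×0.56 = 5.95 V.
V_CE = 5.95 V > 0.2 V confirms active-region operation.

I_C ≈ 6.3 mA, V_CE ≈ 5.9 V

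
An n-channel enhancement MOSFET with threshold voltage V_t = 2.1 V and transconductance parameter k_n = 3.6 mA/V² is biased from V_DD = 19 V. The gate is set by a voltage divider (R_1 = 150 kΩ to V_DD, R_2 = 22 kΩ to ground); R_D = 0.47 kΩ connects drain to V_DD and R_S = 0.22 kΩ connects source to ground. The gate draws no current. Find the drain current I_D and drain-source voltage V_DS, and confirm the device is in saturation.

I_D ≈ 0.16 mA, V_DS ≈ 19 V

V_G = V_DD·R_2/(R_1+R_2) = 19×22/172 = 2.43 V.
Assume saturation: I_D = (k_n/2)(V_GS − V_t)² with V_GS = V_G − I_D·R_S = 2.43 − 0.22·I_D.
Substituting gives 0.0871·I_D² − 1.26·I_D + 0.196 = 0, with roots I_D = 0.157 or 14.3 mA.
The root I_D = 14.3 mA gives V_GS = -0.721 V ≤ V_t, so take I_D = 0.157 mA.
Then V_GS = 2.4 V and V_DS = V_DD − I_D(R_D+R_S) = 19 − 0.157×0.69 = 18.9 V.
Saturation requires V_DS ≥ V_GS − V_t = 0.296 V; 18.9 ≥ 0.296 ✓.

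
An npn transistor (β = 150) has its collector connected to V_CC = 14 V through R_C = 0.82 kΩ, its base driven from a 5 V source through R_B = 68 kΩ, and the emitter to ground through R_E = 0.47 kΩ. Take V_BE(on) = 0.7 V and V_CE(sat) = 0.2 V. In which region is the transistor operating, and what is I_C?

Assume active. Base-emitter loop: I_B = (V_BB − V_BE)/(R_B + (β+1)R_E) = (5 − 0.7)/(68 + 151×0.47) = 0.0309 mA.
I_C = β·I_B = 150×0.0309 = 4.64 mA.
V_CE = V_CC − I_C·R_C − I_E·R_E = 14 − 4.64×0.82 − 4.67×0.47 = 8 V > V_CE(sat), so the active-region assumption holds.

active; I_C ≈ 4.6 mA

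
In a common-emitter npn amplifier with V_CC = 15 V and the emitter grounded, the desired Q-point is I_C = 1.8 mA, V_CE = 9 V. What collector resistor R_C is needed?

R_C ≈ 3.3 kΩ

Collector loop: V_CC = I_C·R_C + V_CE.
R_C = (V_CC − V_CE)/I_C = (15 − 9)/1.8 = 3.33 kΩ.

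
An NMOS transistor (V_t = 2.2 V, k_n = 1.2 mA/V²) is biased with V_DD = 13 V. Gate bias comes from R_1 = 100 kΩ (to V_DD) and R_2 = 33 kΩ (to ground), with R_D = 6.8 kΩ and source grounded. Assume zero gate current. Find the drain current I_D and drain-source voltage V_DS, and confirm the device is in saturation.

V_G = V_DD·R_2/(R_1+R_2) = 13×33/133 = 3.23 V. With the source grounded, V_GS = V_G = 3.23 V.
Assume saturation: I_D = (k_n/2)(V_GS − V_t)² = (1.2/2)×(3.23 − 2.2)² = 0.6×1.03² = 0.631 mA.
V_DS = V_DD − I_D·R_D = 13 − 0.631×6.8 = 8.71 V.
Saturation requires V_DS ≥ V_GS − V_t = 1.03 V; 8.71 ≥ 1.03 ✓.

I_D ≈ 0.63 mA, V_DS ≈ 8.7 V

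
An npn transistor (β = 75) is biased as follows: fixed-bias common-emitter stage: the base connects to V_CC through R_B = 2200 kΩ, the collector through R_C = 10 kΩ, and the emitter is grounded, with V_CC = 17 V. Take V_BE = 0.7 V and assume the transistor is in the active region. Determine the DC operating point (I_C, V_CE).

Base loop: V_CC = I_B·R_B + V_BE, so I_B = (17 − 0.7)/2200 kΩ = 0.00741 mA.
In the active region I_C = β·I_B = 75 × 0.00741 = 0.556 mA.
Collector loop: V_CE = V_CC − I_C·R_C = 17 − 0.556×10 = 11.4 V.
Since V_CE = 11.4 V > V_CE(sat) ≈ 0.2 V, the transistor is in the active region as assumed.

I_C ≈ 0.56 mA, V_CE ≈ 11 V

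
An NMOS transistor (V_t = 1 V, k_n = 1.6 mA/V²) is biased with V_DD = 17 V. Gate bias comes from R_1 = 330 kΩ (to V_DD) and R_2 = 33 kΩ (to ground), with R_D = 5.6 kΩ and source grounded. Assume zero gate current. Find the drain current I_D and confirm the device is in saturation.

V_G = V_DD·R_2/(R_1+R_2) = 17×33/363 = 1.55 V. With the source grounded, V_GS = V_G = 1.55 V.
Assume saturation: I_D = (k_n/2)(V_GS − V_t)² = (1.6/2)×(1.55 − 1)² = 0.8×0.545² = 0.238 mA.
V_DS = V_DD − I_D·R_D = 17 − 0.238×5.6 = 15.7 V.
Saturation requires V_DS ≥ V_GS − V_t = 0.545 V; 15.7 ≥ 0.545 ✓.

I_D ≈ 0.24 mA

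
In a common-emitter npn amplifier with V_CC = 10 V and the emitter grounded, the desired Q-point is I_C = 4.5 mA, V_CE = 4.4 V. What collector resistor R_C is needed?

Collector loop: V_CC = I_C·R_C + V_CE.
R_C = (V_CC − V_CE)/I_C = (10 − 4.4)/4.5 = 1.24 kΩ.

R_C ≈ 1.2 kΩ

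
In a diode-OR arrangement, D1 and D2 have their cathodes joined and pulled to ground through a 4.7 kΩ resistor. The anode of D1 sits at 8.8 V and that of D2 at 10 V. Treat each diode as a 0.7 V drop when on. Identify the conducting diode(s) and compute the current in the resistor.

Only D2 conducts; I_R ≈ 2 mA

Assume both conduct. Then node N would need to be at both 8.8−0.7 = 8.1 V and 10−0.7 = 9.3 V, which is impossible.
Assume only D2 conducts: V_N = 10 − 0.7 = 9.3 V, so I_R = 9.3/4.7 = 1.98 mA.
Check D1: its anode-to-cathode voltage is 8.8 − 9.3 = -0.5 V < 0.7 V, so it is off. The assumption is consistent.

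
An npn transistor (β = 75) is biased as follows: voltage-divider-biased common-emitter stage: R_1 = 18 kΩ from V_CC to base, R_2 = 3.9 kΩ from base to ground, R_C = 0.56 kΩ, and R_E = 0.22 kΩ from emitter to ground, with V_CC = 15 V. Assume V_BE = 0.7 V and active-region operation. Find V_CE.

V_CE ≈ 9.2 V

Thevenize the base divider: V_Th = V_CC·R_2/(R_1+R_2) = 15×3.9/21.9 = 2.67 V, R_Th = R_1‖R_2 = 3.21 kΩ.
Base-emitter loop: V_Th = I_B·R_Th + V_BE + (β+1)I_B·R_E, so I_B = (2.67 − 0.7) / (3.21 + 76×0.22) = 0.0989 mA.
I_C = β·I_B = 75×0.0989 = 7.42 mA, and I_E = (β+1)I_B = 7.52 mA.
V_CE = V_CC − I_C·R_C − I_E·R_E = 15 − 7.42×0.56 − 7.52×0.22 = 9.19 V.
V_CE = 9.19 V > 0.2 V confirms active-region operation.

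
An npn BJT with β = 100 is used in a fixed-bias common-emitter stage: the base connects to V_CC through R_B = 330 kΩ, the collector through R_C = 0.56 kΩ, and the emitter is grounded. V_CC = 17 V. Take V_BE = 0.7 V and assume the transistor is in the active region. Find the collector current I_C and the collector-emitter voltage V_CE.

Base loop: V_CC = I_B·R_B + V_BE, so I_B = (17 − 0.7)/330 kΩ = 0.0494 mA.
In the active region I_C = β·I_B = 100 × 0.0494 = 4.94 mA.
Collector loop: V_CE = V_CC − I_C·R_C = 17 − 4.94×0.56 = 14.2 V.
Since V_CE = 14.2 V > V_CE(sat) ≈ 0.2 V, the transistor is in the active region as assumed.

I_C ≈ 4.9 mA, V_CE ≈ 14 V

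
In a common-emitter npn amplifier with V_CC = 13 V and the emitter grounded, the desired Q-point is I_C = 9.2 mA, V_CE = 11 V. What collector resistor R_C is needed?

Collector loop: V_CC = I_C·R_C + V_CE.
R_C = (V_CC − V_CE)/I_C = (13 − 11)/9.2 = 0.217 kΩ.

R_C ≈ 0.22 kΩ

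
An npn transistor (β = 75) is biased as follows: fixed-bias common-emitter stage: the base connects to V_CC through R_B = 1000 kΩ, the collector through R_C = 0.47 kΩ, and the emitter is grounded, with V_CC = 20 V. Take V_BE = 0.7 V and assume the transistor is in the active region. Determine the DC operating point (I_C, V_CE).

Base loop: V_CC = I_B·R_B + V_BE, so I_B = (20 − 0.7)/1000 kΩ = 0.0193 mA.
In the active region I_C = β·I_B = 75 × 0.0193 = 1.45 mA.
Collector loop: V_CE = V_CC − I_C·R_C = 20 − 1.45×0.47 = 19.3 V.
Since V_CE = 19.3 V > V_CE(sat) ≈ 0.2 V, the transistor is in the active region as assumed.

I_C ≈ 1.4 mA, V_CE ≈ 19 V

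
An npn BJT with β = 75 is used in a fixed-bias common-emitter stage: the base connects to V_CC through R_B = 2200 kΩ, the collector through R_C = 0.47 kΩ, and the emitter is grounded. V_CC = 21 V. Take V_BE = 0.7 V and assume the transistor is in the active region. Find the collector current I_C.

I_C ≈ 0.69 mA

Base loop: V_CC = I_B·R_B + V_BE, so I_B = (21 − 0.7)/2200 kΩ = 0.00923 mA.
In the active region I_C = β·I_B = 75 × 0.00923 = 0.692 mA.
Collector loop: V_CE = V_CC − I_C·R_C = 21 − 0.692×0.47 = 20.7 V.
Since V_CE = 20.7 V > V_CE(sat) ≈ 0.2 V, the transistor is in the active region as assumed.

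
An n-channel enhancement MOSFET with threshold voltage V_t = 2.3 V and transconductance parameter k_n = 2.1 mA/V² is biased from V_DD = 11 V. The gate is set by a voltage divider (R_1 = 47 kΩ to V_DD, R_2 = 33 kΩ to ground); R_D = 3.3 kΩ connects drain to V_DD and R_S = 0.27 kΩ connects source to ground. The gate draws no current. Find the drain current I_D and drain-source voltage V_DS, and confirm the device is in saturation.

V_G = V_DD·R_2/(R_1+R_2) = 11×33/80 = 4.54 V.
Assume saturation: I_D = (k_n/2)(V_GS − V_t)² with V_GS = V_G − I_D·R_S = 4.54 − 0.27·I_D.
Substituting gives 0.0765·I_D² − 2.27·I_D + 5.26 = 0, with roots I_D = 2.53 or 27.1 mA.
The root I_D = 27.1 mA gives V_GS = -2.78 V ≤ V_t, so take I_D = 2.53 mA.
Then V_GS = 3.85 V and V_DS = V_DD − I_D(R_D+R_S) = 11 − 2.53×3.57 = 1.95 V.
Saturation requires V_DS ≥ V_GS − V_t = 1.55 V; 1.95 ≥ 1.55 ✓.

I_D ≈ 2.5 mA, V_DS ≈ 2 V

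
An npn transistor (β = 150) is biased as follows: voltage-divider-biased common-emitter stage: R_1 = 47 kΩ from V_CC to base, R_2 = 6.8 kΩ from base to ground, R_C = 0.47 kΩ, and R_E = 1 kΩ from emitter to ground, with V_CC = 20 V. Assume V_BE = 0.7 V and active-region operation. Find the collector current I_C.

I_C ≈ 1.7 mA

Thevenize the base divider: V_Th = V_CC·R_2/(R_1+R_2) = 20×6.8/53.8 = 2.53 V, R_Th = R_1‖R_2 = 5.94 kΩ.
Base-emitter loop: V_Th = I_B·R_Th + V_BE + (β+1)I_B·R_E, so I_B = (2.53 − 0.7) / (5.94 + 151×1) = 0.0116 mA.
I_C = β·I_B = 150×0.0116 = 1.75 mA, and I_E = (β+1)I_B = 1.76 mA.
V_CE = V_CC − I_C·R_C − I_E·R_E = 20 − 1.75×0.47 − 1.76×1 = 17.4 V.
V_CE = 17.4 V > 0.2 V confirms active-region operation.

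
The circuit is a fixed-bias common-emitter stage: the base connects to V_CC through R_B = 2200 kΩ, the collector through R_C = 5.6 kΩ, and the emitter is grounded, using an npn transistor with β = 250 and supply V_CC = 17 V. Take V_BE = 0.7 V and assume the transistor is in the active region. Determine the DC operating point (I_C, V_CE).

I_C ≈ 1.9 mA, V_CE ≈ 6.6 V

Base loop: V_CC = I_B·R_B + V_BE, so I_B = (17 − 0.7)/2200 kΩ = 0.00741 mA.
In the active region I_C = β·I_B = 250 × 0.00741 = 1.85 mA.
Collector loop: V_CE = V_CC − I_C·R_C = 17 − 1.85×5.6 = 6.63 V.
Since V_CE = 6.63 V > V_CE(sat) ≈ 0.2 V, the transistor is in the active region as assumed.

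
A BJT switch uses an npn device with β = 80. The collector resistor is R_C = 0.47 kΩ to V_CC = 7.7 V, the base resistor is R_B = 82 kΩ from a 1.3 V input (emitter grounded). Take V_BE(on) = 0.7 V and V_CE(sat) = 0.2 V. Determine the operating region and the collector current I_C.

active; I_C ≈ 0.59 mA

Assume active. Base-emitter loop: I_B = (V_BB − V_BE)/R_B = (1.3 − 0.7)/82 = 0.00732 mA.
I_C = β·I_B = 80×0.00732 = 0.585 mA.
V_CE = V_CC − I_C·R_C = 7.7 − 0.585×0.47 = 7.42 V > V_CE(sat), so the active-region assumption holds.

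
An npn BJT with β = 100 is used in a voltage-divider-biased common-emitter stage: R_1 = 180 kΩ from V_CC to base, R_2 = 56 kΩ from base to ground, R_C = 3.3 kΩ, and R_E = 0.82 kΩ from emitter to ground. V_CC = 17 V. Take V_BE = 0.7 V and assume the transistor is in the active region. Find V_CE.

V_CE ≈ 6 V

Thevenize the base divider: V_Th = V_CC·R_2/(R_1+R_2) = 17×56/236 = 4.03 V, R_Th = R_1‖R_2 = 42.7 kΩ.
Base-emitter loop: V_Th = I_B·R_Th + V_BE + (β+1)I_B·R_E, so I_B = (4.03 − 0.7) / (42.7 + 101×0.82) = 0.0266 mA.
I_C = β·I_B = 100×0.0266 = 2.66 mA, and I_E = (β+1)I_B = 2.68 mA.
V_CE = V_CC − I_C·R_C − I_E·R_E = 17 − 2.66×3.3 − 2.68×0.82 = 6.04 V.
V_CE = 6.04 V > 0.2 V confirms active-region operation.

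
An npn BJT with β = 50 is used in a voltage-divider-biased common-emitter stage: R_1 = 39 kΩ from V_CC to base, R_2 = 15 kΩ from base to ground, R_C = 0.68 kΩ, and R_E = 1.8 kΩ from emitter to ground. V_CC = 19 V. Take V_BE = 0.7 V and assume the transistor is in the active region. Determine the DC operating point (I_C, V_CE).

I_C ≈ 2.2 mA, V_CE ≈ 13 V

Thevenize the base divider: V_Th = V_CC·R_2/(R_1+R_2) = 19×15/54 = 5.28 V, R_Th = R_1‖R_2 = 10.8 kΩ.
Base-emitter loop: V_Th = I_B·R_Th + V_BE + (β+1)I_B·R_E, so I_B = (5.28 − 0.7) / (10.8 + 51×1.8) = 0.0446 mA.
I_C = β·I_B = 50×0.0446 = 2.23 mA, and I_E = (β+1)I_B = 2.27 mA.
V_CE = V_CC − I_C·R_C − I_E·R_E = 19 − 2.23×0.68 − 2.27×1.8 = 13.4 V.
V_CE = 13.4 V > 0.2 V confirms active-region operation.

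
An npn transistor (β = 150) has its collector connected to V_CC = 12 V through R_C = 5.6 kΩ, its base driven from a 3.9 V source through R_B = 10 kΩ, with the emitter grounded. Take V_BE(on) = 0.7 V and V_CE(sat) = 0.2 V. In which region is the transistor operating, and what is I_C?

saturation; I_C ≈ 2.1 mA

Assume active: I_B = (3.9 − 0.7)/10 = 0.32 mA, giving I_C = β·I_B = 48 mA.
But then V_CE = 12 − 48×5.6 = -257 V < V_CE(sat) = 0.2 V — impossible in the active region.
So the transistor is saturated. With V_CE = 0.2 V, I_C = (V_CC − 0.2)/R_C = 11.8/5.6 = 2.11 mA.
Check: β·I_B = 48 mA > I_C = 2.11 mA, confirming saturation.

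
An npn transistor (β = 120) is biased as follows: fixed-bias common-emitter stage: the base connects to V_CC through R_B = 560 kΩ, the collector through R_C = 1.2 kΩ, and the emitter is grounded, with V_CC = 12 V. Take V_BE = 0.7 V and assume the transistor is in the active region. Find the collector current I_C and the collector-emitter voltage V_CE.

I_C ≈ 2.4 mA, V_CE ≈ 9.1 V

Base loop: V_CC = I_B·R_B + V_BE, so I_B = (12 − 0.7)/560 kΩ = 0.0202 mA.
In the active region I_C = β·I_B = 120 × 0.0202 = 2.42 mA.
Collector loop: V_CE = V_CC − I_C·R_C = 12 − 2.42×1.2 = 9.09 V.
Since V_CE = 9.09 V > V_CE(sat) ≈ 0.2 V, the transistor is in the active region as assumed.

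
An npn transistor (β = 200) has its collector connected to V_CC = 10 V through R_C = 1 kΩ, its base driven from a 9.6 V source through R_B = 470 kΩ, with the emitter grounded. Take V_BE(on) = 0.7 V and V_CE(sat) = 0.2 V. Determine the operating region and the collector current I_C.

active; I_C ≈ 3.8 mA

Assume active. Base-emitter loop: I_B = (V_BB − V_BE)/R_B = (9.6 − 0.7)/470 = 0.0189 mA.
I_C = β·I_B = 200×0.0189 = 3.79 mA.
V_CE = V_CC − I_C·R_C = 10 − 3.79×1 = 6.21 V > V_CE(sat), so the active-region assumption holds.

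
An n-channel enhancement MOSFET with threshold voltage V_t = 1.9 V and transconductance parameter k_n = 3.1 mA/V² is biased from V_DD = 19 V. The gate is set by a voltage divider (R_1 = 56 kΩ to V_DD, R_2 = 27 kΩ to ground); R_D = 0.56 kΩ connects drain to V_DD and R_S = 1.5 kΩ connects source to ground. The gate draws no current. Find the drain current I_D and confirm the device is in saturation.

I_D ≈ 2.1 mA

V_G = V_DD·R_2/(R_1+R_2) = 19×27/83 = 6.18 V.
Assume saturation: I_D = (k_n/2)(V_GS − V_t)² with V_GS = V_G − I_D·R_S = 6.18 − 1.5·I_D.
Substituting gives 3.49·I_D² − 20.9·I_D + 28.4 = 0, with roots I_D = 2.08 or 3.91 mA.
The root I_D = 3.91 mA gives V_GS = 0.311 V ≤ V_t, so take I_D = 2.08 mA.
Then V_GS = 3.06 V and V_DS = V_DD − I_D(R_D+R_S) = 19 − 2.08×2.06 = 14.7 V.
Saturation requires V_DS ≥ V_GS − V_t = 1.16 V; 14.7 ≥ 1.16 ✓.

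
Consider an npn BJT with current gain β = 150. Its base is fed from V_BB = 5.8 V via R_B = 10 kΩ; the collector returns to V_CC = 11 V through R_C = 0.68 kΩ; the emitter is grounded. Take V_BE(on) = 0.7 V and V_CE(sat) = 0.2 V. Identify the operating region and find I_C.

Assume active: I_B = (5.8 − 0.7)/10 = 0.51 mA, giving I_C = β·I_B = 76.5 mA.
But then V_CE = 11 − 76.5×0.68 = -41 V < V_CE(sat) = 0.2 V — impossible in the active region.
So the transistor is saturated. With V_CE = 0.2 V, I_C = (V_CC − 0.2)/R_C = 10.8/0.68 = 15.9 mA.
Check: β·I_B = 76.5 mA > I_C = 15.9 mA, confirming saturation.

saturation; I_C ≈ 16 mA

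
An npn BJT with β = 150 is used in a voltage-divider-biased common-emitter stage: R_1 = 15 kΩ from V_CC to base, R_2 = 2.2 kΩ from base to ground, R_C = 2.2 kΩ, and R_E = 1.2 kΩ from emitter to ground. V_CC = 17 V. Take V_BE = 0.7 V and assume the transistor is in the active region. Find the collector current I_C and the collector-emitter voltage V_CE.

I_C ≈ 1.2 mA, V_CE ≈ 13 V

Thevenize the base divider: V_Th = V_CC·R_2/(R_1+R_2) = 17×2.2/17.2 = 2.17 V, R_Th = R_1‖R_2 = 1.92 kΩ.
Base-emitter loop: V_Th = I_B·R_Th + V_BE + (β+1)I_B·R_E, so I_B = (2.17 − 0.7) / (1.92 + 151×1.2) = 0.00805 mA.
I_C = β·I_B = 150×0.00805 = 1.21 mA, and I_E = (β+1)I_B = 1.22 mA.
V_CE = V_CC − I_C·R_C − I_E·R_E = 17 − 1.21×2.2 − 1.22×1.2 = 12.9 V.
V_CE = 12.9 V > 0.2 V confirms active-region operation.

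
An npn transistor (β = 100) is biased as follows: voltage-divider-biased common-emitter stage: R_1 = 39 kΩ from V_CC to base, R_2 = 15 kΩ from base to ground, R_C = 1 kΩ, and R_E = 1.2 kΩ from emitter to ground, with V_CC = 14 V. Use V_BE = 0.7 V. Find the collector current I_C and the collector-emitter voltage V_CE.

I_C ≈ 2.4 mA, V_CE ≈ 8.7 V

Thevenize the base divider: V_Th = V_CC·R_2/(R_1+R_2) = 14×15/54 = 3.89 V, R_Th = R_1‖R_2 = 10.8 kΩ.
Base-emitter loop: V_Th = I_B·R_Th + V_BE + (β+1)I_B·R_E, so I_B = (3.89 − 0.7) / (10.8 + 101×1.2) = 0.0242 mA.
I_C = β·I_B = 100×0.0242 = 2.42 mA, and I_E = (β+1)I_B = 2.44 mA.
V_CE = V_CC − I_C·R_C − I_E·R_E = 14 − 2.42×1 − 2.44×1.2 = 8.66 V.
V_CE = 8.66 V > 0.2 V confirms active-region operation.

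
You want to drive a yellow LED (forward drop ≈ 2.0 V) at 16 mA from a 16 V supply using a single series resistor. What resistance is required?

The resistor drops V_S − V_D = 16 − 2.0 = 14 V at 16 mA.
R = 14 V / 16 mA = 0.875 kΩ.

R ≈ 0.88 kΩ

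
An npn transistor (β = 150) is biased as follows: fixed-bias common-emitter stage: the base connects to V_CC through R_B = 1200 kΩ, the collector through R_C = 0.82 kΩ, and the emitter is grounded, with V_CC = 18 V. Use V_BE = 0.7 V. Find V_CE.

Base loop: V_CC = I_B·R_B + V_BE, so I_B = (18 − 0.7)/1200 kΩ = 0.0144 mA.
In the active region I_C = β·I_B = 150 × 0.0144 = 2.16 mA.
Collector loop: V_CE = V_CC − I_C·R_C = 18 − 2.16×0.82 = 16.2 V.
Since V_CE = 16.2 V > V_CE(sat) ≈ 0.2 V, the transistor is in the active region as assumed.

V_CE ≈ 16 V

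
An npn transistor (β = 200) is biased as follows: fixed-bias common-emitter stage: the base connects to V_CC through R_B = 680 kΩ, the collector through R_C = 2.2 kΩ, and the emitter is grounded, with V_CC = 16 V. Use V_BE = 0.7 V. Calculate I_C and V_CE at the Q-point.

Base loop: V_CC = I_B·R_B + V_BE, so I_B = (16 − 0.7)/680 kΩ = 0.0225 mA.
In the active region I_C = β·I_B = 200 × 0.0225 = 4.5 mA.
Collector loop: V_CE = V_CC − I_C·R_C = 16 − 4.5×2.2 = 6.1 V.
Since V_CE = 6.1 V > V_CE(sat) ≈ 0.2 V, the transistor is in the active region as assumed.

I_C ≈ 4.5 mA, V_CE ≈ 6.1 V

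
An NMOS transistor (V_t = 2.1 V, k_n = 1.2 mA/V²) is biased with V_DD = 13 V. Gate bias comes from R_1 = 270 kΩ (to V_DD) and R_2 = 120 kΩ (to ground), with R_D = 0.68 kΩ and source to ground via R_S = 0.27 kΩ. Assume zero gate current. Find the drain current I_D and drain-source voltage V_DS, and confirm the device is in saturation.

V_G = V_DD·R_2/(R_1+R_2) = 13×120/390 = 4 V.
Assume saturation: I_D = (k_n/2)(V_GS − V_t)² with V_GS = V_G − I_D·R_S = 4 − 0.27·I_D.
Substituting gives 0.0437·I_D² − 1.62·I_D + 2.17 = 0, with roots I_D = 1.39 or 35.5 mA.
The root I_D = 35.5 mA gives V_GS = -5.6 V ≤ V_t, so take I_D = 1.39 mA.
Then V_GS = 3.62 V and V_DS = V_DD − I_D(R_D+R_S) = 13 − 1.39×0.95 = 11.7 V.
Saturation requires V_DS ≥ V_GS − V_t = 1.52 V; 11.7 ≥ 1.52 ✓.

I_D ≈ 1.4 mA, V_DS ≈ 12 V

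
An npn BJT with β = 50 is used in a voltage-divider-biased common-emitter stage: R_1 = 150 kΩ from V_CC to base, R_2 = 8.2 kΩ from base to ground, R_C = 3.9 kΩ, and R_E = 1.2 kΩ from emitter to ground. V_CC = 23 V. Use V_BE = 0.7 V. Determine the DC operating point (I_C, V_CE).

I_C ≈ 0.36 mA, V_CE ≈ 21 V

Thevenize the base divider: V_Th = V_CC·R_2/(R_1+R_2) = 23×8.2/158 = 1.19 V, R_Th = R_1‖R_2 = 7.77 kΩ.
Base-emitter loop: V_Th = I_B·R_Th + V_BE + (β+1)I_B·R_E, so I_B = (1.19 − 0.7) / (7.77 + 51×1.2) = 0.00714 mA.
I_C = β·I_B = 50×0.00714 = 0.357 mA, and I_E = (β+1)I_B = 0.364 mA.
V_CE = V_CC − I_C·R_C − I_E·R_E = 23 − 0.357×3.9 − 0.364×1.2 = 21.2 V.
V_CE = 21.2 V > 0.2 V confirms active-region operation.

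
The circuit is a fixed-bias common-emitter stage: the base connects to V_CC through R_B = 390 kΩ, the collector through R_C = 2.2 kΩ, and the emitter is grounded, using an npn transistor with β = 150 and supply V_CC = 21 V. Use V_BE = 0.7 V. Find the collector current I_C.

Base loop: V_CC = I_B·R_B + V_BE, so I_B = (21 − 0.7)/390 kΩ = 0.0521 mA.
In the active region I_C = β·I_B = 150 × 0.0521 = 7.81 mA.
Collector loop: V_CE = V_CC − I_C·R_C = 21 − 7.81×2.2 = 3.82 V.
Since V_CE = 3.82 V > V_CE(sat) ≈ 0.2 V, the transistor is in the active region as assumed.

I_C ≈ 7.8 mA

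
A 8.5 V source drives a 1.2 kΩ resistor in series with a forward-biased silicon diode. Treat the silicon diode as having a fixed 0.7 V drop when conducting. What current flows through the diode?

KVL around the loop: 8.5 = V_D + I·R = 0.7 + I × 1.2 kΩ.
So I = (8.5 − 0.7) / 1.2 kΩ = 7.8 / 1.2 = 6.5 mA.

I ≈ 6.5 mA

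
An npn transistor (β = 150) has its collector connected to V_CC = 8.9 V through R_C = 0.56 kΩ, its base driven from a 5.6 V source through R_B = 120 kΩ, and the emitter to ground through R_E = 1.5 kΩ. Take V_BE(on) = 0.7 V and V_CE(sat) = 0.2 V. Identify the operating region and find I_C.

active; I_C ≈ 2.1 mA

Assume active. Base-emitter loop: I_B = (V_BB − V_BE)/(R_B + (β+1)R_E) = (5.6 − 0.7)/(120 + 151×1.5) = 0.0141 mA.
I_C = β·I_B = 150×0.0141 = 2.12 mA.
V_CE = V_CC − I_C·R_C − I_E·R_E = 8.9 − 2.12×0.56 − 2.14×1.5 = 4.51 V > V_CE(sat), so the active-region assumption holds.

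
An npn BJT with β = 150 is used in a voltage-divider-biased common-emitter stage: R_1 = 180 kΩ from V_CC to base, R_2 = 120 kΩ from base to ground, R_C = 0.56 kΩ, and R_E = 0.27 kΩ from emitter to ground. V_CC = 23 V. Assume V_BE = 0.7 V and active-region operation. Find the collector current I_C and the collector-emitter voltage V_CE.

Thevenize the base divider: V_Th = V_CC·R_2/(R_1+R_2) = 23×120/300 = 9.2 V, R_Th = R_1‖R_2 = 72 kΩ.
Base-emitter loop: V_Th = I_B·R_Th + V_BE + (β+1)I_B·R_E, so I_B = (9.2 − 0.7) / (72 + 151×0.27) = 0.0754 mA.
I_C = β·I_B = 150×0.0754 = 11.3 mA, and I_E = (β+1)I_B = 11.4 mA.
V_CE = V_CC − I_C·R_C − I_E·R_E = 23 − 11.3×0.56 − 11.4×0.27 = 13.6 V.
V_CE = 13.6 V > 0.2 V confirms active-region operation.

I_C ≈ 11 mA, V_CE ≈ 14 V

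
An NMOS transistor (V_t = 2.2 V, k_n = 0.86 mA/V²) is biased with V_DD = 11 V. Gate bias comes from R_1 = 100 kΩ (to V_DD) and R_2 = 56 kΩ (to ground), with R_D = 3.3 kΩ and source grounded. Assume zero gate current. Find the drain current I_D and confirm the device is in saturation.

I_D ≈ 1.3 mA

V_G = V_DD·R_2/(R_1+R_2) = 11×56/156 = 3.95 V. With the source grounded, V_GS = V_G = 3.95 V.
Assume saturation: I_D = (k_n/2)(V_GS − V_t)² = (0.86/2)×(3.95 − 2.2)² = 0.43×1.75² = 1.31 mA.
V_DS = V_DD − I_D·R_D = 11 − 1.31×3.3 = 6.66 V.
Saturation requires V_DS ≥ V_GS − V_t = 1.75 V; 6.66 ≥ 1.75 ✓.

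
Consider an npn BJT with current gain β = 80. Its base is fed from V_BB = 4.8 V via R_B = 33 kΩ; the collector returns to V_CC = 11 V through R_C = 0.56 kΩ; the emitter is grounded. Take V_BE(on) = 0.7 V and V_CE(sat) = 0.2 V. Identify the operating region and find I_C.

active; I_C ≈ 9.9 mA

Assume active. Base-emitter loop: I_B = (V_BB − V_BE)/R_B = (4.8 − 0.7)/33 = 0.124 mA.
I_C = β·I_B = 80×0.124 = 9.94 mA.
V_CE = V_CC − I_C·R_C = 11 − 9.94×0.56 = 5.43 V > V_CE(sat), so the active-region assumption holds.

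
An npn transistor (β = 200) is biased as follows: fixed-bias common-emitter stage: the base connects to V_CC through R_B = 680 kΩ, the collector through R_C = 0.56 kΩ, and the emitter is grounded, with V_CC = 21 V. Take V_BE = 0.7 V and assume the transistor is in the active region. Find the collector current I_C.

I_C ≈ 6 mA

Base loop: V_CC = I_B·R_B + V_BE, so I_B = (21 − 0.7)/680 kΩ = 0.0299 mA.
In the active region I_C = β·I_B = 200 × 0.0299 = 5.97 mA.
Collector loop: V_CE = V_CC − I_C·R_C = 21 − 5.97×0.56 = 17.7 V.
Since V_CE = 17.7 V > V_CE(sat) ≈ 0.2 V, the transistor is in the active region as assumed.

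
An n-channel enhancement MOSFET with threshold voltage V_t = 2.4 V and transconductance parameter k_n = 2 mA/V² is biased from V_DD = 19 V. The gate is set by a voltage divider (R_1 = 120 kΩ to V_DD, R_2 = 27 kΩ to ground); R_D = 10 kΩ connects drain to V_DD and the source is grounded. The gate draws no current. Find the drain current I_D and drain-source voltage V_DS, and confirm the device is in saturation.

V_G = V_DD·R_2/(R_1+R_2) = 19×27/147 = 3.49 V. With the source grounded, V_GS = V_G = 3.49 V.
Assume saturation: I_D = (k_n/2)(V_GS − V_t)² = (2/2)×(3.49 − 2.4)² = 1×1.09² = 1.19 mA.
V_DS = V_DD − I_D·R_D = 19 − 1.19×10 = 7.12 V.
Saturation requires V_DS ≥ V_GS − V_t = 1.09 V; 7.12 ≥ 1.09 ✓.

I_D ≈ 1.2 mA, V_DS ≈ 7.1 V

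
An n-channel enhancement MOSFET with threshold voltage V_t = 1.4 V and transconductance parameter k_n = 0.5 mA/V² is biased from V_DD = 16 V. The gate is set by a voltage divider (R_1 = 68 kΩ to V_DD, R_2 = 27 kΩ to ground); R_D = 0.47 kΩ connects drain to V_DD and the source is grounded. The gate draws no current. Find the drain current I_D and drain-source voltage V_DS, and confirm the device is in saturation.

V_G = V_DD·R_2/(R_1+R_2) = 16×27/95 = 4.55 V. With the source grounded, V_GS = V_G = 4.55 V.
Assume saturation: I_D = (k_n/2)(V_GS − V_t)² = (0.5/2)×(4.55 − 1.4)² = 0.25×3.15² = 2.48 mA.
V_DS = V_DD − I_D·R_D = 16 − 2.48×0.47 = 14.8 V.
Saturation requires V_DS ≥ V_GS − V_t = 3.15 V; 14.8 ≥ 3.15 ✓.

I_D ≈ 2.5 mA, V_DS ≈ 15 V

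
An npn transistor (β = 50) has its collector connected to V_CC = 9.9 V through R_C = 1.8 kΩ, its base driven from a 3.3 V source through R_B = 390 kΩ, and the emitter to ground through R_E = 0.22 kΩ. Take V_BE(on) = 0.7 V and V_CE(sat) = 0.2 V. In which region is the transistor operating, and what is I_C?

active; I_C ≈ 0.32 mA

Assume active. Base-emitter loop: I_B = (V_BB − V_BE)/(R_B + (β+1)R_E) = (3.3 − 0.7)/(390 + 51×0.22) = 0.00648 mA.
I_C = β·I_B = 50×0.00648 = 0.324 mA.
V_CE = V_CC − I_C·R_C − I_E·R_E = 9.9 − 0.324×1.8 − 0.33×0.22 = 9.24 V > V_CE(sat), so the active-region assumption holds.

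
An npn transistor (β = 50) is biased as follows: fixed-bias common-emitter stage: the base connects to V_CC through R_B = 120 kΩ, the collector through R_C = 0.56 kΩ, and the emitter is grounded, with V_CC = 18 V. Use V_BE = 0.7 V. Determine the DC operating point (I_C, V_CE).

I_C ≈ 7.2 mA, V_CE ≈ 14 V

Base loop: V_CC = I_B·R_B + V_BE, so I_B = (18 − 0.7)/120 kΩ = 0.144 mA.
In the active region I_C = β·I_B = 50 × 0.144 = 7.21 mA.
Collector loop: V_CE = V_CC − I_C·R_C = 18 − 7.21×0.56 = 14 V.
Since V_CE = 14 V > V_CE(sat) ≈ 0.2 V, the transistor is in the active region as assumed.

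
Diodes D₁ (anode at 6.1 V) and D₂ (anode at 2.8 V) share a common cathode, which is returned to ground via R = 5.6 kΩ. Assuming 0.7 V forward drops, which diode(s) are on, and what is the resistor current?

Assume both conduct. Then node N would need to be at both 6.1−0.7 = 5.4 V and 2.8−0.7 = 2.1 V, which is impossible.
Assume only D₁ conducts: V_N = 6.1 − 0.7 = 5.4 V, so I_R = 5.4/5.6 = 0.964 mA.
Check D₂: its anode-to-cathode voltage is 2.8 − 5.4 = -2.6 V < 0.7 V, so it is off. The assumption is consistent.

Only D₁ conducts; I_R ≈ 0.96 mA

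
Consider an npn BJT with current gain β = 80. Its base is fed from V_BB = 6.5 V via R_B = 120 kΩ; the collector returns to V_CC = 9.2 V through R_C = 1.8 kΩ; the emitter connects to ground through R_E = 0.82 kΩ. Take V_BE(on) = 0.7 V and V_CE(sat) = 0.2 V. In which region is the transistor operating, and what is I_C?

active; I_C ≈ 2.5 mA

Assume active. Base-emitter loop: I_B = (V_BB − V_BE)/(R_B + (β+1)R_E) = (6.5 − 0.7)/(120 + 81×0.82) = 0.0311 mA.
I_C = β·I_B = 80×0.0311 = 2.49 mA.
V_CE = V_CC − I_C·R_C − I_E·R_E = 9.2 − 2.49×1.8 − 2.52×0.82 = 2.65 V > V_CE(sat), so the active-region assumption holds.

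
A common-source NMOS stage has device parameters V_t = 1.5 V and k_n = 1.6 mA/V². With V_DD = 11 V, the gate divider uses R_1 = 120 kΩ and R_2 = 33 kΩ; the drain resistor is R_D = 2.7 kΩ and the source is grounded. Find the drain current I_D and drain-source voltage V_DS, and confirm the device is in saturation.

I_D ≈ 0.61 mA, V_DS ≈ 9.4 V

V_G = V_DD·R_2/(R_1+R_2) = 11×33/153 = 2.37 V. With the source grounded, V_GS = V_G = 2.37 V.
Assume saturation: I_D = (k_n/2)(V_GS − V_t)² = (1.6/2)×(2.37 − 1.5)² = 0.8×0.873² = 0.609 mA.
V_DS = V_DD − I_D·R_D = 11 − 0.609×2.7 = 9.36 V.
Saturation requires V_DS ≥ V_GS − V_t = 0.873 V; 9.36 ≥ 0.873 ✓.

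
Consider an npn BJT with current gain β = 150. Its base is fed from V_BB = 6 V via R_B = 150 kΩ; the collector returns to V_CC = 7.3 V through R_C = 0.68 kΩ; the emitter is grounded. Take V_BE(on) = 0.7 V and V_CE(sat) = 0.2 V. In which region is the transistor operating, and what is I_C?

active; I_C ≈ 5.3 mA

Assume active. Base-emitter loop: I_B = (V_BB − V_BE)/R_B = (6 − 0.7)/150 = 0.0353 mA.
I_C = β·I_B = 150×0.0353 = 5.3 mA.
V_CE = V_CC − I_C·R_C = 7.3 − 5.3×0.68 = 3.7 V > V_CE(sat), so the active-region assumption holds.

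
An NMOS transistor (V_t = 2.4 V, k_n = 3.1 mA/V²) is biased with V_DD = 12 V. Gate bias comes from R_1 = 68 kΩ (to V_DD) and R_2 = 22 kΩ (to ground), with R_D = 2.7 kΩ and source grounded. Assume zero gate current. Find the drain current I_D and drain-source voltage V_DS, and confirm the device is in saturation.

V_G = V_DD·R_2/(R_1+R_2) = 12×22/90 = 2.93 V. With the source grounded, V_GS = V_G = 2.93 V.
Assume saturation: I_D = (k_n/2)(V_GS − V_t)² = (3.1/2)×(2.93 − 2.4)² = 1.55×0.533² = 0.441 mA.
V_DS = V_DD − I_D·R_D = 12 − 0.441×2.7 = 10.8 V.
Saturation requires V_DS ≥ V_GS − V_t = 0.533 V; 10.8 ≥ 0.533 ✓.

I_D ≈ 0.44 mA, V_DS ≈ 11 V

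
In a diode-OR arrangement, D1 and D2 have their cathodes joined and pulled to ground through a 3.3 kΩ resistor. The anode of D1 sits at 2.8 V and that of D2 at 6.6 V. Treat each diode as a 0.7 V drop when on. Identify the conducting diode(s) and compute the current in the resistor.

Only D2 conducts; I_R ≈ 1.8 mA

Assume both conduct. Then node N would need to be at both 2.8−0.7 = 2.1 V and 6.6−0.7 = 5.9 V, which is impossible.
Assume only D2 conducts: V_N = 6.6 − 0.7 = 5.9 V, so I_R = 5.9/3.3 = 1.79 mA.
Check D1: its anode-to-cathode voltage is 2.8 − 5.9 = -3.1 V < 0.7 V, so it is off. The assumption is consistent.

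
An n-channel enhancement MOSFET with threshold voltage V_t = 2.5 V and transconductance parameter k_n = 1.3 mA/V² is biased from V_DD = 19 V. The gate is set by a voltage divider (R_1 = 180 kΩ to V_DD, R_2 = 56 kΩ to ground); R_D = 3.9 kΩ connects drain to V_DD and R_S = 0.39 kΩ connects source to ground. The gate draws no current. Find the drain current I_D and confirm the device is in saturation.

I_D ≈ 1.4 mA

V_G = V_DD·R_2/(R_1+R_2) = 19×56/236 = 4.51 V.
Assume saturation: I_D = (k_n/2)(V_GS − V_t)² with V_GS = V_G − I_D·R_S = 4.51 − 0.39·I_D.
Substituting gives 0.0989·I_D² − 2.02·I_D + 2.62 = 0, with roots I_D = 1.39 or 19 mA.
The root I_D = 19 mA gives V_GS = -2.91 V ≤ V_t, so take I_D = 1.39 mA.
Then V_GS = 3.96 V and V_DS = V_DD − I_D(R_D+R_S) = 19 − 1.39×4.29 = 13 V.
Saturation requires V_DS ≥ V_GS − V_t = 1.46 V; 13 ≥ 1.46 ✓.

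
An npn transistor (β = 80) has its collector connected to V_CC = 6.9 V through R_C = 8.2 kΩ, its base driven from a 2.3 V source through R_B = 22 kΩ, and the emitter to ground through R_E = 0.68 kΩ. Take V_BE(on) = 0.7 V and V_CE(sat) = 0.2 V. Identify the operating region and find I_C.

Assume active: I_B = (2.3 − 0.7)/(22 + 81×0.68) = 0.0208 mA, I_C = β·I_B = 1.66 mA.
Then V_CE = 6.9 − 1.66×8.2 − 1.68×0.68 = -7.86 V < 0.2 V — the active assumption fails.
Re-solve with V_CE = 0.2 V. KCL at the emitter: V_E/R_E = (V_BB−0.7−V_E)/R_B + (V_CC−0.2−V_E)/R_C, giving V_E = 0.543 V.
I_C = (V_CC − 0.2 − V_E)/R_C = (6.7 − 0.543)/8.2 = 0.751 mA.
Check: I_B = (1.6 − 0.543)/22 = 0.048 mA, and β·I_B = 3.84 mA > I_C, confirming saturation.

saturation; I_C ≈ 0.75 mA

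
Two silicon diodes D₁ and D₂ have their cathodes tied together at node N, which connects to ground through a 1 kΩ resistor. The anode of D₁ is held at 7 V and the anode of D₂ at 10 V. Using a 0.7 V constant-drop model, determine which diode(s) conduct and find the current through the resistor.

Only D₂ conducts; I_R ≈ 9.3 mA

Assume both conduct. Then node N would need to be at both 7−0.7 = 6.3 V and 10−0.7 = 9.3 V, which is impossible.
Assume only D₂ conducts: V_N = 10 − 0.7 = 9.3 V, so I_R = 9.3/1 = 9.3 mA.
Check D₁: its anode-to-cathode voltage is 7 − 9.3 = -2.3 V < 0.7 V, so it is off. The assumption is consistent.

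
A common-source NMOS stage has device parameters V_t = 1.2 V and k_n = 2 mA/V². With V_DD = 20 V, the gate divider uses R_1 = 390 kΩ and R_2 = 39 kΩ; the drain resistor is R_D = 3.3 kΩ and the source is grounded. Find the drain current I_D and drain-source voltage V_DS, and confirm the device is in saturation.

I_D ≈ 0.38 mA, V_DS ≈ 19 V

V_G = V_DD·R_2/(R_1+R_2) = 20×39/429 = 1.82 V. With the source grounded, V_GS = V_G = 1.82 V.
Assume saturation: I_D = (k_n/2)(V_GS − V_t)² = (2/2)×(1.82 − 1.2)² = 1×0.618² = 0.382 mA.
V_DS = V_DD − I_D·R_D = 20 − 0.382×3.3 = 18.7 V.
Saturation requires V_DS ≥ V_GS − V_t = 0.618 V; 18.7 ≥ 0.618 ✓.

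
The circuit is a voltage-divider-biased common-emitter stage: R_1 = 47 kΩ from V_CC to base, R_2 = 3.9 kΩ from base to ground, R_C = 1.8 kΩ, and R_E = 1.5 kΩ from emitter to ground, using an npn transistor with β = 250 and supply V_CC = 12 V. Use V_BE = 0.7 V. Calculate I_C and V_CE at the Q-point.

I_C ≈ 0.14 mA, V_CE ≈ 12 V

Thevenize the base divider: V_Th = V_CC·R_2/(R_1+R_2) = 12×3.9/50.9 = 0.919 V, R_Th = R_1‖R_2 = 3.6 kΩ.
Base-emitter loop: V_Th = I_B·R_Th + V_BE + (β+1)I_B·R_E, so I_B = (0.919 − 0.7) / (3.6 + 251×1.5) = 0.000577 mA.
I_C = β·I_B = 250×0.000577 = 0.144 mA, and I_E = (β+1)I_B = 0.145 mA.
V_CE = V_CC − I_C·R_C − I_E·R_E = 12 − 0.144×1.8 − 0.145×1.5 = 11.5 V.
V_CE = 11.5 V > 0.2 V confirms active-region operation.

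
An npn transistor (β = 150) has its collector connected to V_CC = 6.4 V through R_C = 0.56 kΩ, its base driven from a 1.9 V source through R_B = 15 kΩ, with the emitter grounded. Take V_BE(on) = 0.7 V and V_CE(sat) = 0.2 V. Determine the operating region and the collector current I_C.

Assume active: I_B = (1.9 − 0.7)/15 = 0.08 mA, giving I_C = β·I_B = 12 mA.
But then V_CE = 6.4 − 12×0.56 = -0.32 V < V_CE(sat) = 0.2 V — impossible in the active region.
So the transistor is saturated. With V_CE = 0.2 V, I_C = (V_CC − 0.2)/R_C = 6.2/0.56 = 11.1 mA.
Check: β·I_B = 12 mA > I_C = 11.1 mA, confirming saturation.

saturation; I_C ≈ 11 mA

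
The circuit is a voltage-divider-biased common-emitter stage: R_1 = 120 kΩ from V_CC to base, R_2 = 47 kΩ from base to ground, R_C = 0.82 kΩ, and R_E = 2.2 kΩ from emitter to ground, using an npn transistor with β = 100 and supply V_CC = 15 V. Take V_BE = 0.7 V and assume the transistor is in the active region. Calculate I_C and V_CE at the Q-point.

I_C ≈ 1.4 mA, V_CE ≈ 11 V

Thevenize the base divider: V_Th = V_CC·R_2/(R_1+R_2) = 15×47/167 = 4.22 V, R_Th = R_1‖R_2 = 33.8 kΩ.
Base-emitter loop: V_Th = I_B·R_Th + V_BE + (β+1)I_B·R_E, so I_B = (4.22 − 0.7) / (33.8 + 101×2.2) = 0.0138 mA.
I_C = β·I_B = 100×0.0138 = 1.38 mA, and I_E = (β+1)I_B = 1.39 mA.
V_CE = V_CC − I_C·R_C − I_E·R_E = 15 − 1.38×0.82 − 1.39×2.2 = 10.8 V.
V_CE = 10.8 V > 0.2 V confirms active-region operation.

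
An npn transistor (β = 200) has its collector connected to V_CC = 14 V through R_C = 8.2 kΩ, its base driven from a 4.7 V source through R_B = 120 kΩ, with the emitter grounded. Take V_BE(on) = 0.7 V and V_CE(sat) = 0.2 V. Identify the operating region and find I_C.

Assume active: I_B = (4.7 − 0.7)/120 = 0.0333 mA, giving I_C = β·I_B = 6.67 mA.
But then V_CE = 14 − 6.67×8.2 = -40.7 V < V_CE(sat) = 0.2 V — impossible in the active region.
So the transistor is saturated. With V_CE = 0.2 V, I_C = (V_CC − 0.2)/R_C = 13.8/8.2 = 1.68 mA.
Check: β·I_B = 6.67 mA > I_C = 1.68 mA, confirming saturation.

saturation; I_C ≈ 1.7 mA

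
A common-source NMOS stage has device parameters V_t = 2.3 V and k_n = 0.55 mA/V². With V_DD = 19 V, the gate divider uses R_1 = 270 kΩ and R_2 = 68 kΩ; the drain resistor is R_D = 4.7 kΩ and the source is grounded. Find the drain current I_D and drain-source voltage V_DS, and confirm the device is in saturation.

I_D ≈ 0.64 mA, V_DS ≈ 16 V

V_G = V_DD·R_2/(R_1+R_2) = 19×68/338 = 3.82 V. With the source grounded, V_GS = V_G = 3.82 V.
Assume saturation: I_D = (k_n/2)(V_GS − V_t)² = (0.55/2)×(3.82 − 2.3)² = 0.275×1.52² = 0.637 mA.
V_DS = V_DD − I_D·R_D = 19 − 0.637×4.7 = 16 V.
Saturation requires V_DS ≥ V_GS − V_t = 1.52 V; 16 ≥ 1.52 ✓.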